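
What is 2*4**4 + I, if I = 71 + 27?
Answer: 610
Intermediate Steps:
I = 98
2*4**4 + I = 2*4**4 + 98 = 2*256 + 98 = 512 + 98 = 610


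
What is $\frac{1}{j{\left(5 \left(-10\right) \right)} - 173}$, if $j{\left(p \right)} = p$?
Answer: $- \frac{1}{223} \approx -0.0044843$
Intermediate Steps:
$\frac{1}{j{\left(5 \left(-10\right) \right)} - 173} = \frac{1}{5 \left(-10\right) - 173} = \frac{1}{-50 - 173} = \frac{1}{-223} = - \frac{1}{223}$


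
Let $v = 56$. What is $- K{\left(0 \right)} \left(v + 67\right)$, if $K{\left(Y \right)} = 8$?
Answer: $-984$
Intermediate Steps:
$- K{\left(0 \right)} \left(v + 67\right) = \left(-1\right) 8 \left(56 + 67\right) = \left(-8\right) 123 = -984$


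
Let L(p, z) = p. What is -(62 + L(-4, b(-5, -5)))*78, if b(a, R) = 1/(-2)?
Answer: -4524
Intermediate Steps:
b(a, R) = -½
-(62 + L(-4, b(-5, -5)))*78 = -(62 - 4)*78 = -58*78 = -1*4524 = -4524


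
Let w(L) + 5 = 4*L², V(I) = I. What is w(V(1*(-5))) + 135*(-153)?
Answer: -20560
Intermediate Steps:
w(L) = -5 + 4*L²
w(V(1*(-5))) + 135*(-153) = (-5 + 4*(1*(-5))²) + 135*(-153) = (-5 + 4*(-5)²) - 20655 = (-5 + 4*25) - 20655 = (-5 + 100) - 20655 = 95 - 20655 = -20560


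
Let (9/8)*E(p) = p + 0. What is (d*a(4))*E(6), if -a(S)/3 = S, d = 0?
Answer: 0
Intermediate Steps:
E(p) = 8*p/9 (E(p) = 8*(p + 0)/9 = 8*p/9)
a(S) = -3*S
(d*a(4))*E(6) = (0*(-3*4))*((8/9)*6) = (0*(-12))*(16/3) = 0*(16/3) = 0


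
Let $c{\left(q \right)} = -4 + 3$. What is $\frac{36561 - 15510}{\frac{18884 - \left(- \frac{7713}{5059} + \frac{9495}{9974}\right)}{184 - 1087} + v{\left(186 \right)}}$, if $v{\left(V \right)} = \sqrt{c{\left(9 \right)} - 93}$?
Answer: $- \frac{913977972700614167848100298}{1103144104509836835287977} - \frac{43703510019715153000985004 i \sqrt{94}}{1103144104509836835287977} \approx -828.52 - 384.1 i$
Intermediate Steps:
$c{\left(q \right)} = -1$
$v{\left(V \right)} = i \sqrt{94}$ ($v{\left(V \right)} = \sqrt{-1 - 93} = \sqrt{-94} = i \sqrt{94}$)
$\frac{36561 - 15510}{\frac{18884 - \left(- \frac{7713}{5059} + \frac{9495}{9974}\right)}{184 - 1087} + v{\left(186 \right)}} = \frac{36561 - 15510}{\frac{18884 - \left(- \frac{7713}{5059} + \frac{9495}{9974}\right)}{184 - 1087} + i \sqrt{94}} = \frac{21051}{\frac{18884 - - \frac{28894257}{50458466}}{-903} + i \sqrt{94}} = \frac{21051}{\left(18884 + \left(- \frac{9495}{9974} + \frac{7713}{5059}\right)\right) \left(- \frac{1}{903}\right) + i \sqrt{94}} = \frac{21051}{\left(18884 + \frac{28894257}{50458466}\right) \left(- \frac{1}{903}\right) + i \sqrt{94}} = \frac{21051}{\frac{952886566201}{50458466} \left(- \frac{1}{903}\right) + i \sqrt{94}} = \frac{21051}{- \frac{952886566201}{45563994798} + i \sqrt{94}}$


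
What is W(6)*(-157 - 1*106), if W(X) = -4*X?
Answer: 6312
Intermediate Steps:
W(6)*(-157 - 1*106) = (-4*6)*(-157 - 1*106) = -24*(-157 - 106) = -24*(-263) = 6312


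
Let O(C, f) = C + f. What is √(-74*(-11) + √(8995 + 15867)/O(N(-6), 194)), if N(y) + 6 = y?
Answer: √(26962936 + 182*√24862)/182 ≈ 28.546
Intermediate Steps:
N(y) = -6 + y
√(-74*(-11) + √(8995 + 15867)/O(N(-6), 194)) = √(-74*(-11) + √(8995 + 15867)/((-6 - 6) + 194)) = √(814 + √24862/(-12 + 194)) = √(814 + √24862/182)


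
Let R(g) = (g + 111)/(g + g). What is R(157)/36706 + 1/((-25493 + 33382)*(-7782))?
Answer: 4110395845/176896768553358 ≈ 2.3236e-5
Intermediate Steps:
R(g) = (111 + g)/(2*g) (R(g) = (111 + g)/((2*g)) = (111 + g)*(1/(2*g)) = (111 + g)/(2*g))
R(157)/36706 + 1/((-25493 + 33382)*(-7782)) = ((1/2)*(111 + 157)/157)/36706 + 1/((-25493 + 33382)*(-7782)) = ((1/2)*(1/157)*268)*(1/36706) - 1/7782/7889 = (134/157)*(1/36706) + (1/7889)*(-1/7782) = 67/2881421 - 1/61392198 = 4110395845/176896768553358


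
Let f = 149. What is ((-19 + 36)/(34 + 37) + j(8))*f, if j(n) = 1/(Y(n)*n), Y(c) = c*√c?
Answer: 2533/71 + 149*√2/256 ≈ 36.499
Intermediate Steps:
Y(c) = c^(3/2)
j(n) = n^(-5/2) (j(n) = 1/(n^(3/2)*n) = 1/(n^(5/2)) = n^(-5/2))
((-19 + 36)/(34 + 37) + j(8))*f = ((-19 + 36)/(34 + 37) + 8^(-5/2))*149 = (17/71 + √2/256)*149 = 2533/71 + 149*√2/256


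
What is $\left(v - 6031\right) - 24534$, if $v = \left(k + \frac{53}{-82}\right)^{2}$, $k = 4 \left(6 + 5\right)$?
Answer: $- \frac{192881035}{6724} \approx -28685.0$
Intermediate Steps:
$k = 44$ ($k = 4 \cdot 11 = 44$)
$v = \frac{12638025}{6724}$ ($v = \left(44 + \frac{53}{-82}\right)^{2} = \left(44 + 53 \left(- \frac{1}{82}\right)\right)^{2} = \left(44 - \frac{53}{82}\right)^{2} = \left(\frac{3555}{82}\right)^{2} = \frac{12638025}{6724} \approx 1879.5$)
$\left(v - 6031\right) - 24534 = \left(\frac{12638025}{6724} - 6031\right) - 24534 = - \frac{27914419}{6724} - 24534 = - \frac{192881035}{6724}$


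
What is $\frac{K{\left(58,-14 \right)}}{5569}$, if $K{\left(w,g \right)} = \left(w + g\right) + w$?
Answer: $\frac{102}{5569} \approx 0.018316$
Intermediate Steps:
$K{\left(w,g \right)} = g + 2 w$ ($K{\left(w,g \right)} = \left(g + w\right) + w = g + 2 w$)
$\frac{K{\left(58,-14 \right)}}{5569} = \frac{-14 + 2 \cdot 58}{5569} = \left(-14 + 116\right) \frac{1}{5569} = 102 \cdot \frac{1}{5569} = \frac{102}{5569}$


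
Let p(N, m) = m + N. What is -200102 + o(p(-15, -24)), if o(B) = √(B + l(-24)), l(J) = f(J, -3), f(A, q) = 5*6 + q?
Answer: -200102 + 2*I*√3 ≈ -2.001e+5 + 3.4641*I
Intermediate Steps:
f(A, q) = 30 + q
l(J) = 27 (l(J) = 30 - 3 = 27)
p(N, m) = N + m
o(B) = √(27 + B) (o(B) = √(B + 27) = √(27 + B))
-200102 + o(p(-15, -24)) = -200102 + √(27 + (-15 - 24)) = -200102 + √(27 - 39) = -200102 + √(-12) = -200102 + 2*I*√3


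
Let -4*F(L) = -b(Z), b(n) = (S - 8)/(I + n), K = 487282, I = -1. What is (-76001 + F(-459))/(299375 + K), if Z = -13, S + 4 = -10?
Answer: -709339/7342132 ≈ -0.096612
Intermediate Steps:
S = -14 (S = -4 - 10 = -14)
b(n) = -22/(-1 + n) (b(n) = (-14 - 8)/(-1 + n) = -22/(-1 + n))
F(L) = 11/28 (F(L) = -(-1)*(-22/(-1 - 13))/4 = -(-1)*(-22/(-14))/4 = -(-1)*(-22*(-1/14))/4 = -(-1)*11/(4*7) = -¼*(-11/7) = 11/28)
(-76001 + F(-459))/(299375 + K) = (-76001 + 11/28)/(299375 + 487282) = -2128017/28/786657 = -2128017/28*1/786657 = -709339/7342132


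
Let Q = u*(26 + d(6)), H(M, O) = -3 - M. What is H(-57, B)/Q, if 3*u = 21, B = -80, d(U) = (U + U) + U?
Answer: 27/154 ≈ 0.17532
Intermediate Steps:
d(U) = 3*U (d(U) = 2*U + U = 3*U)
u = 7 (u = (1/3)*21 = 7)
Q = 308 (Q = 7*(26 + 3*6) = 7*(26 + 18) = 7*44 = 308)
H(-57, B)/Q = (-3 - 1*(-57))/308 = (-3 + 57)*(1/308) = 54*(1/308) = 27/154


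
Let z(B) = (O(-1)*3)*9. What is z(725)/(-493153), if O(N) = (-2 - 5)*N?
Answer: -189/493153 ≈ -0.00038325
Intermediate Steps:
O(N) = -7*N
z(B) = 189 (z(B) = (-7*(-1)*3)*9 = (7*3)*9 = 21*9 = 189)
z(725)/(-493153) = 189/(-493153) = 189*(-1/493153) = -189/493153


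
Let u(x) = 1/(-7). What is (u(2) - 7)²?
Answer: 2500/49 ≈ 51.020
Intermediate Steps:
u(x) = -⅐
(u(2) - 7)² = (-⅐ - 7)² = (-50/7)² = 2500/49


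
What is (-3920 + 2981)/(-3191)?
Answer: 939/3191 ≈ 0.29427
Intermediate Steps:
(-3920 + 2981)/(-3191) = -939*(-1/3191) = 939/3191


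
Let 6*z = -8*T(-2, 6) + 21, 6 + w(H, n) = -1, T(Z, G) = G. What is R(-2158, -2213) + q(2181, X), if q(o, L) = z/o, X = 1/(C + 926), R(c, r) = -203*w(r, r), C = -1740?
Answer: 2066131/1454 ≈ 1421.0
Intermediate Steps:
w(H, n) = -7 (w(H, n) = -6 - 1 = -7)
R(c, r) = 1421 (R(c, r) = -203*(-7) = 1421)
z = -9/2 (z = (-8*6 + 21)/6 = (-48 + 21)/6 = (⅙)*(-27) = -9/2 ≈ -4.5000)
X = -1/814 (X = 1/(-1740 + 926) = 1/(-814) = -1/814 ≈ -0.0012285)
q(o, L) = -9/(2*o)
R(-2158, -2213) + q(2181, X) = 1421 - 9/2/2181 = 1421 - 9/2*1/2181 = 1421 - 3/1454 = 2066131/1454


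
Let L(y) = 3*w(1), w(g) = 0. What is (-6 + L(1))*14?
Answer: -84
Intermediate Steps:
L(y) = 0 (L(y) = 3*0 = 0)
(-6 + L(1))*14 = (-6 + 0)*14 = -6*14 = -84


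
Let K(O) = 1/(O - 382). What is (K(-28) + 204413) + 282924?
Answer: 199808169/410 ≈ 4.8734e+5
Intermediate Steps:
K(O) = 1/(-382 + O)
(K(-28) + 204413) + 282924 = (1/(-382 - 28) + 204413) + 282924 = (1/(-410) + 204413) + 282924 = (-1/410 + 204413) + 282924 = 83809329/410 + 282924 = 199808169/410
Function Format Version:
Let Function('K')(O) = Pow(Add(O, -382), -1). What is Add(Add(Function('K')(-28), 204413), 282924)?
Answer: Rational(199808169, 410) ≈ 4.8734e+5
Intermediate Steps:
Function('K')(O) = Pow(Add(-382, O), -1)
Add(Add(Function('K')(-28), 204413), 282924) = Add(Add(Pow(Add(-382, -28), -1), 204413), 282924) = Add(Add(Pow(-410, -1), 204413), 282924) = Add(Add(Rational(-1, 410), 204413), 282924) = Add(Rational(83809329, 410), 282924) = Rational(199808169, 410)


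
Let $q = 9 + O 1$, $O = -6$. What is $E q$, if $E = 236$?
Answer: $708$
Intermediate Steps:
$q = 3$ ($q = 9 - 6 = 3$)
$E q = 236 \cdot 3 = 708$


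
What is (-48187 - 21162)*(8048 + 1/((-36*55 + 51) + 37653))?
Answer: -19938305813797/35724 ≈ -5.5812e+8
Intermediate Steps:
(-48187 - 21162)*(8048 + 1/((-36*55 + 51) + 37653)) = -69349*(8048 + 1/((-1980 + 51) + 37653)) = -69349*(8048 + 1/(-1929 + 37653)) = -69349*(8048 + 1/35724) = -69349*287506753/35724 = -19938305813797/35724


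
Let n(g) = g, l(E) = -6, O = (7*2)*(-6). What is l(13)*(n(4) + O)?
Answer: 480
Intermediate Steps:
O = -84 (O = 14*(-6) = -84)
l(13)*(n(4) + O) = -6*(4 - 84) = -6*(-80) = 480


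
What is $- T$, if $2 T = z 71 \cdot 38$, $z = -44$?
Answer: $59356$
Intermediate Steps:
$T = -59356$ ($T = \frac{\left(-44\right) 71 \cdot 38}{2} = \frac{\left(-3124\right) 38}{2} = \frac{1}{2} \left(-118712\right) = -59356$)
$- T = \left(-1\right) \left(-59356\right) = 59356$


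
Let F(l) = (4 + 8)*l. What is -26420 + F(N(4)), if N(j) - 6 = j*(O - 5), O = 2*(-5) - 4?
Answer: -27260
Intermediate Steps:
O = -14 (O = -10 - 4 = -14)
N(j) = 6 - 19*j (N(j) = 6 + j*(-14 - 5) = 6 + j*(-19) = 6 - 19*j)
F(l) = 12*l
-26420 + F(N(4)) = -26420 + 12*(6 - 19*4) = -26420 + 12*(6 - 76) = -26420 + 12*(-70) = -26420 - 840 = -27260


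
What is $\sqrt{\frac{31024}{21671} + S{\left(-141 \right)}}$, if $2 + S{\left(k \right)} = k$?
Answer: $\frac{111 i \sqrt{5396079}}{21671} \approx 11.898 i$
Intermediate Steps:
$S{\left(k \right)} = -2 + k$
$\sqrt{\frac{31024}{21671} + S{\left(-141 \right)}} = \sqrt{\frac{31024}{21671} - 143} = \sqrt{- \frac{3067929}{21671}} = \frac{111 i \sqrt{5396079}}{21671}$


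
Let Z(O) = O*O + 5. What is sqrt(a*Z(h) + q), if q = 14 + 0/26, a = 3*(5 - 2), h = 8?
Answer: sqrt(635) ≈ 25.199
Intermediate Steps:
Z(O) = 5 + O**2 (Z(O) = O**2 + 5 = 5 + O**2)
a = 9 (a = 3*3 = 9)
q = 14 (q = 14 + (1/26)*0 = 14 + 0 = 14)
sqrt(a*Z(h) + q) = sqrt(9*(5 + 8**2) + 14) = sqrt(9*(5 + 64) + 14) = sqrt(9*69 + 14) = sqrt(621 + 14) = sqrt(635)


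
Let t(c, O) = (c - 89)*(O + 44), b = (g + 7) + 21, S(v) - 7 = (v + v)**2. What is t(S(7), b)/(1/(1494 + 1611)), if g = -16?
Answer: 19822320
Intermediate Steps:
S(v) = 7 + 4*v**2 (S(v) = 7 + (v + v)**2 = 7 + (2*v)**2 = 7 + 4*v**2)
b = 12 (b = (-16 + 7) + 21 = -9 + 21 = 12)
t(c, O) = (-89 + c)*(44 + O)
t(S(7), b)/(1/(1494 + 1611)) = (-3916 - 89*12 + 44*(7 + 4*7**2) + 12*(7 + 4*7**2))/(1/(1494 + 1611)) = (-3916 - 1068 + 44*(7 + 4*49) + 12*(7 + 4*49))/(1/3105) = (-3916 - 1068 + 44*(7 + 196) + 12*(7 + 196))/(1/3105) = (-3916 - 1068 + 44*203 + 12*203)*3105 = (-3916 - 1068 + 8932 + 2436)*3105 = 6384*3105 = 19822320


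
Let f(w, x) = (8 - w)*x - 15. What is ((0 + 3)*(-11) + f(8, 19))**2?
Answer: 2304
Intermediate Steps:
f(w, x) = -15 + x*(8 - w) (f(w, x) = x*(8 - w) - 15 = -15 + x*(8 - w))
((0 + 3)*(-11) + f(8, 19))**2 = ((0 + 3)*(-11) + (-15 + 8*19 - 1*8*19))**2 = (3*(-11) + (-15 + 152 - 152))**2 = (-33 - 15)**2 = (-48)**2 = 2304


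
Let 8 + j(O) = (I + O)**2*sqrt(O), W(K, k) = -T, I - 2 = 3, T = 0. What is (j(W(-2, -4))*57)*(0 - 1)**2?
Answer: -456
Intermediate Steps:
I = 5 (I = 2 + 3 = 5)
W(K, k) = 0 (W(K, k) = -1*0 = 0)
j(O) = -8 + sqrt(O)*(5 + O)**2 (j(O) = -8 + (5 + O)**2*sqrt(O) = -8 + sqrt(O)*(5 + O)**2)
(j(W(-2, -4))*57)*(0 - 1)**2 = ((-8 + sqrt(0)*(5 + 0)**2)*57)*(0 - 1)**2 = ((-8 + 0*5**2)*57)*(-1)**2 = ((-8 + 0*25)*57)*1 = ((-8 + 0)*57)*1 = -8*57*1 = -456*1 = -456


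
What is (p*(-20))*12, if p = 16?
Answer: -3840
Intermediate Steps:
(p*(-20))*12 = (16*(-20))*12 = -320*12 = -3840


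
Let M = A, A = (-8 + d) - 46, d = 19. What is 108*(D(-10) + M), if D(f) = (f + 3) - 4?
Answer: -4968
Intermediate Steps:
A = -35 (A = (-8 + 19) - 46 = 11 - 46 = -35)
D(f) = -1 + f (D(f) = (3 + f) - 4 = -1 + f)
M = -35
108*(D(-10) + M) = 108*((-1 - 10) - 35) = 108*(-11 - 35) = 108*(-46) = -4968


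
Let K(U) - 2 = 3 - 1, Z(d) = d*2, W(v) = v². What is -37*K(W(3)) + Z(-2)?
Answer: -152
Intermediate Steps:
Z(d) = 2*d
K(U) = 4 (K(U) = 2 + (3 - 1) = 2 + 2 = 4)
-37*K(W(3)) + Z(-2) = -37*4 + 2*(-2) = -148 - 4 = -152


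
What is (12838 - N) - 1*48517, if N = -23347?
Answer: -12332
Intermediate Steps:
(12838 - N) - 1*48517 = (12838 - 1*(-23347)) - 1*48517 = (12838 + 23347) - 48517 = 36185 - 48517 = -12332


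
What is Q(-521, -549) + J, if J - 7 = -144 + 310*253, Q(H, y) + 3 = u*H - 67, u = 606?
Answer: -237503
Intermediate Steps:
Q(H, y) = -70 + 606*H (Q(H, y) = -3 + (606*H - 67) = -3 + (-67 + 606*H) = -70 + 606*H)
J = 78293 (J = 7 + (-144 + 310*253) = 7 + (-144 + 78430) = 7 + 78286 = 78293)
Q(-521, -549) + J = (-70 + 606*(-521)) + 78293 = (-70 - 315726) + 78293 = -315796 + 78293 = -237503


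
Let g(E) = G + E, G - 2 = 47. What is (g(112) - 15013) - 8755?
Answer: -23607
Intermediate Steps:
G = 49 (G = 2 + 47 = 49)
g(E) = 49 + E
(g(112) - 15013) - 8755 = ((49 + 112) - 15013) - 8755 = (161 - 15013) - 8755 = -14852 - 8755 = -23607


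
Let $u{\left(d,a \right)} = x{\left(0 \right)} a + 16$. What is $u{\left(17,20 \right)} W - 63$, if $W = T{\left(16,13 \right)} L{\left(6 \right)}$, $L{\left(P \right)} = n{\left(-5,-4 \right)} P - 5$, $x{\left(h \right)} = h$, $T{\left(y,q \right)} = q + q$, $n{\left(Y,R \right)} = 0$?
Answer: $-2143$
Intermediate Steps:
$T{\left(y,q \right)} = 2 q$
$L{\left(P \right)} = -5$ ($L{\left(P \right)} = 0 P - 5 = 0 - 5 = -5$)
$u{\left(d,a \right)} = 16$ ($u{\left(d,a \right)} = 0 a + 16 = 0 + 16 = 16$)
$W = -130$ ($W = 2 \cdot 13 \left(-5\right) = 26 \left(-5\right) = -130$)
$u{\left(17,20 \right)} W - 63 = 16 \left(-130\right) - 63 = -2080 - 63 = -2143$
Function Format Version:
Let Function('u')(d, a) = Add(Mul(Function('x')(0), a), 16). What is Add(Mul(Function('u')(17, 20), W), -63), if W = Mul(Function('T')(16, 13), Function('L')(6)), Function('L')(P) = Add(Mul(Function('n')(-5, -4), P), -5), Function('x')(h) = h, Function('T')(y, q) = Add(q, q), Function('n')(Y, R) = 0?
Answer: -2143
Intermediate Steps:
Function('T')(y, q) = Mul(2, q)
Function('L')(P) = -5 (Function('L')(P) = Add(Mul(0, P), -5) = Add(0, -5) = -5)
Function('u')(d, a) = 16 (Function('u')(d, a) = Add(Mul(0, a), 16) = Add(0, 16) = 16)
W = -130 (W = Mul(Mul(2, 13), -5) = Mul(26, -5) = -130)
Add(Mul(Function('u')(17, 20), W), -63) = Add(Mul(16, -130), -63) = Add(-2080, -63) = -2143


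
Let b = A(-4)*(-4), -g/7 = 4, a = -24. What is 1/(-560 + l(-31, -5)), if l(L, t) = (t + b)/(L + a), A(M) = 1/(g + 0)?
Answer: -385/215566 ≈ -0.0017860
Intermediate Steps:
g = -28 (g = -7*4 = -28)
A(M) = -1/28 (A(M) = 1/(-28 + 0) = 1/(-28) = -1/28)
b = 1/7 (b = -1/28*(-4) = 1/7 ≈ 0.14286)
l(L, t) = (1/7 + t)/(-24 + L) (l(L, t) = (t + 1/7)/(L - 24) = (1/7 + t)/(-24 + L))
1/(-560 + l(-31, -5)) = 1/(-560 + (1/7 - 5)/(-24 - 31)) = 1/(-560 - 34/7/(-55)) = 1/(-560 - 1/55*(-34/7)) = 1/(-560 + 34/385) = 1/(-215566/385) = -385/215566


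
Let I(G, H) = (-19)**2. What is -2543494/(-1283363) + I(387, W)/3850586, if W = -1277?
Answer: 9794405681527/4941699600718 ≈ 1.9820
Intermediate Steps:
I(G, H) = 361
-2543494/(-1283363) + I(387, W)/3850586 = -2543494/(-1283363) + 361/3850586 = -2543494*(-1/1283363) + 361*(1/3850586) = 2543494/1283363 + 361/3850586 = 9794405681527/4941699600718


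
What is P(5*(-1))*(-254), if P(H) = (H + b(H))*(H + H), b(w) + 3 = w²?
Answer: 43180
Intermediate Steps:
b(w) = -3 + w²
P(H) = 2*H*(-3 + H + H²) (P(H) = (H + (-3 + H²))*(H + H) = (-3 + H + H²)*(2*H) = 2*H*(-3 + H + H²))
P(5*(-1))*(-254) = (2*(5*(-1))*(-3 + 5*(-1) + (5*(-1))²))*(-254) = (2*(-5)*(-3 - 5 + (-5)²))*(-254) = (2*(-5)*(-3 - 5 + 25))*(-254) = (2*(-5)*17)*(-254) = -170*(-254) = 43180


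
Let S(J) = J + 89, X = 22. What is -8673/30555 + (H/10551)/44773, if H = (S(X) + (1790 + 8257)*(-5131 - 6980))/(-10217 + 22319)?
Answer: -131182854480196/462122862675135 ≈ -0.28387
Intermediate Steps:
S(J) = 89 + J
H = -20279851/2017 (H = ((89 + 22) + (1790 + 8257)*(-5131 - 6980))/(-10217 + 22319) = (111 + 10047*(-12111))/12102 = (111 - 121679217)*(1/12102) = -121679106*1/12102 = -20279851/2017 ≈ -10054.)
-8673/30555 + (H/10551)/44773 = -8673/30555 - 20279851/2017/10551/44773 = -8673*1/30555 - 20279851/2017*1/10551*(1/44773) = -413/1455 - 20279851/21281367*1/44773 = -413/1455 - 20279851/952830644691 = -131182854480196/462122862675135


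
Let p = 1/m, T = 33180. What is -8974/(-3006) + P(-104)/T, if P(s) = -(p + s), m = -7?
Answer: 347748769/116362260 ≈ 2.9885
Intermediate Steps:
p = -⅐ (p = 1/(-7) = -⅐ ≈ -0.14286)
P(s) = ⅐ - s (P(s) = -(-⅐ + s) = ⅐ - s)
-8974/(-3006) + P(-104)/T = -8974/(-3006) + (⅐ - 1*(-104))/33180 = -8974*(-1/3006) + (⅐ + 104)*(1/33180) = 4487/1503 + (729/7)*(1/33180) = 4487/1503 + 243/77420 = 347748769/116362260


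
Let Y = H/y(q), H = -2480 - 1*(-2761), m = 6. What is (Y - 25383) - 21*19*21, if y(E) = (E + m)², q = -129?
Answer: -510785017/15129 ≈ -33762.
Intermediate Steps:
y(E) = (6 + E)² (y(E) = (E + 6)² = (6 + E)²)
H = 281 (H = -2480 + 2761 = 281)
Y = 281/15129 (Y = 281/((6 - 129)²) = 281/((-123)²) = 281/15129 ≈ 0.018574)
(Y - 25383) - 21*19*21 = (281/15129 - 25383) - 21*19*21 = -384019126/15129 - 399*21 = -384019126/15129 - 8379 = -510785017/15129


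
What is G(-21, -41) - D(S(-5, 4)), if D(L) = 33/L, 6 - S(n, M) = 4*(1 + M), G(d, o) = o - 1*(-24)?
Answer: -205/14 ≈ -14.643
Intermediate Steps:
G(d, o) = 24 + o (G(d, o) = o + 24 = 24 + o)
S(n, M) = 2 - 4*M (S(n, M) = 6 - 4*(1 + M) = 6 - (4 + 4*M) = 6 + (-4 - 4*M) = 2 - 4*M)
G(-21, -41) - D(S(-5, 4)) = (24 - 41) - 33/(2 - 4*4) = -17 - 33/(2 - 16) = -17 - 33/(-14) = -17 - 33*(-1)/14 = -17 - 1*(-33/14) = -17 + 33/14 = -205/14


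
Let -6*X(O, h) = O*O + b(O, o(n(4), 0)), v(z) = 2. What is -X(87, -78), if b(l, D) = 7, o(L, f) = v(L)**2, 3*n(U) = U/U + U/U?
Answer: 3788/3 ≈ 1262.7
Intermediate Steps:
n(U) = 2/3 (n(U) = (U/U + U/U)/3 = (1 + 1)/3 = (1/3)*2 = 2/3)
o(L, f) = 4 (o(L, f) = 2**2 = 4)
X(O, h) = -7/6 - O**2/6 (X(O, h) = -(O*O + 7)/6 = -(O**2 + 7)/6 = -(7 + O**2)/6 = -7/6 - O**2/6)
-X(87, -78) = -(-7/6 - 1/6*87**2) = -(-7/6 - 1/6*7569) = -(-7/6 - 2523/2) = -1*(-3788/3) = 3788/3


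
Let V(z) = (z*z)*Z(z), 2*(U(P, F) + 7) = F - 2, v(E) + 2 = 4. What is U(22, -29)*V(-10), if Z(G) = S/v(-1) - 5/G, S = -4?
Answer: 3375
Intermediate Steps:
v(E) = 2 (v(E) = -2 + 4 = 2)
U(P, F) = -8 + F/2 (U(P, F) = -7 + (F - 2)/2 = -7 + (-2 + F)/2 = -7 + (-1 + F/2) = -8 + F/2)
Z(G) = -2 - 5/G (Z(G) = -4/2 - 5/G = -4*1/2 - 5/G = -2 - 5/G)
V(z) = z**2*(-2 - 5/z) (V(z) = (z*z)*(-2 - 5/z) = z**2*(-2 - 5/z))
U(22, -29)*V(-10) = (-8 + (1/2)*(-29))*(-1*(-10)*(5 + 2*(-10))) = (-8 - 29/2)*(-1*(-10)*(5 - 20)) = -(-45)*(-10)*(-15)/2 = -45/2*(-150) = 3375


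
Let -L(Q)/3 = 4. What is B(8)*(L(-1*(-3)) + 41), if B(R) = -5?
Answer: -145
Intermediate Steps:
L(Q) = -12 (L(Q) = -3*4 = -12)
B(8)*(L(-1*(-3)) + 41) = -5*(-12 + 41) = -5*29 = -145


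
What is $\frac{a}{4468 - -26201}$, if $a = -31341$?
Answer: $- \frac{10447}{10223} \approx -1.0219$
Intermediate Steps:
$\frac{a}{4468 - -26201} = - \frac{31341}{4468 - -26201} = - \frac{31341}{4468 + 26201} = - \frac{31341}{30669} = \left(-31341\right) \frac{1}{30669} = - \frac{10447}{10223}$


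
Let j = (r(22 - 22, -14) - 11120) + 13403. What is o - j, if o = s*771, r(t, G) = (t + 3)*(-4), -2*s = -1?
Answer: -3771/2 ≈ -1885.5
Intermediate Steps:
s = ½ (s = -½*(-1) = ½ ≈ 0.50000)
r(t, G) = -12 - 4*t (r(t, G) = (3 + t)*(-4) = -12 - 4*t)
o = 771/2 (o = (½)*771 = 771/2 ≈ 385.50)
j = 2271 (j = ((-12 - 4*(22 - 22)) - 11120) + 13403 = ((-12 - 4*0) - 11120) + 13403 = ((-12 + 0) - 11120) + 13403 = (-12 - 11120) + 13403 = -11132 + 13403 = 2271)
o - j = 771/2 - 1*2271 = 771/2 - 2271 = -3771/2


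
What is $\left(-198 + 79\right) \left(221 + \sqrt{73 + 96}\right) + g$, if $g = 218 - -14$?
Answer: $-27614$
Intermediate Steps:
$g = 232$ ($g = 218 + 14 = 232$)
$\left(-198 + 79\right) \left(221 + \sqrt{73 + 96}\right) + g = \left(-198 + 79\right) \left(221 + \sqrt{73 + 96}\right) + 232 = - 119 \left(221 + \sqrt{169}\right) + 232 = - 119 \left(221 + 13\right) + 232 = \left(-119\right) 234 + 232 = -27846 + 232 = -27614$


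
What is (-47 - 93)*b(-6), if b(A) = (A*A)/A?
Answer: 840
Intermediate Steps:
b(A) = A (b(A) = A²/A = A)
(-47 - 93)*b(-6) = (-47 - 93)*(-6) = -140*(-6) = 840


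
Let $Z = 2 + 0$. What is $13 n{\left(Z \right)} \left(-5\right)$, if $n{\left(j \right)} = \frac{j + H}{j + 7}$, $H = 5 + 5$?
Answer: $- \frac{260}{3} \approx -86.667$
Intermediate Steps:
$Z = 2$
$H = 10$
$n{\left(j \right)} = \frac{10 + j}{7 + j}$ ($n{\left(j \right)} = \frac{j + 10}{j + 7} = \frac{10 + j}{7 + j}$)
$13 n{\left(Z \right)} \left(-5\right) = 13 \frac{10 + 2}{7 + 2} \left(-5\right) = 13 \cdot \frac{1}{9} \cdot 12 \left(-5\right) = 13 \cdot \frac{4}{3} \left(-5\right) = \frac{52}{3} \left(-5\right) = - \frac{260}{3}$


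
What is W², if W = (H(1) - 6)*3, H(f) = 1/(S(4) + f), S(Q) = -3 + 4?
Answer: 1089/4 ≈ 272.25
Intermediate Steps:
S(Q) = 1
H(f) = 1/(1 + f)
W = -33/2 (W = (1/(1 + 1) - 6)*3 = (1/2 - 6)*3 = (½ - 6)*3 = -11/2*3 = -33/2 ≈ -16.500)
W² = (-33/2)² = 1089/4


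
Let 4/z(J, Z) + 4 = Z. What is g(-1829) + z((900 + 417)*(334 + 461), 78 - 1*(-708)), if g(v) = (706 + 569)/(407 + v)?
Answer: -165227/185334 ≈ -0.89151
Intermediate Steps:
z(J, Z) = 4/(-4 + Z)
g(v) = 1275/(407 + v)
g(-1829) + z((900 + 417)*(334 + 461), 78 - 1*(-708)) = 1275/(407 - 1829) + 4/(-4 + (78 - 1*(-708))) = 1275/(-1422) + 4/(-4 + (78 + 708)) = 1275*(-1/1422) + 4/(-4 + 786) = -425/474 + 4/782 = -425/474 + 4*(1/782) = -425/474 + 2/391 = -165227/185334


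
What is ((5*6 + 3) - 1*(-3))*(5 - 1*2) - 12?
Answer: 96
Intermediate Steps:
((5*6 + 3) - 1*(-3))*(5 - 1*2) - 12 = ((30 + 3) + 3)*(5 - 2) - 12 = (33 + 3)*3 - 12 = 36*3 - 12 = 108 - 12 = 96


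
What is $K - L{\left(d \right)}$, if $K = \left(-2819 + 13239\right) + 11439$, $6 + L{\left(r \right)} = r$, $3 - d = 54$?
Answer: $21916$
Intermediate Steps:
$d = -51$ ($d = 3 - 54 = -51$)
$L{\left(r \right)} = -6 + r$
$K = 21859$ ($K = 10420 + 11439 = 21859$)
$K - L{\left(d \right)} = 21859 - \left(-6 - 51\right) = 21859 - -57 = 21859 + 57 = 21916$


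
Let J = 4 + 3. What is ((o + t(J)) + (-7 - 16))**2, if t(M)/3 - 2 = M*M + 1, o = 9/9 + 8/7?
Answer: 894916/49 ≈ 18264.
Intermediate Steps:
o = 15/7 (o = 9*(1/9) + 8*(1/7) = 1 + 8/7 = 15/7 ≈ 2.1429)
J = 7
t(M) = 9 + 3*M**2 (t(M) = 6 + 3*(M*M + 1) = 6 + 3*(M**2 + 1) = 6 + 3*(1 + M**2) = 6 + (3 + 3*M**2) = 9 + 3*M**2)
((o + t(J)) + (-7 - 16))**2 = ((15/7 + (9 + 3*7**2)) + (-7 - 16))**2 = ((15/7 + (9 + 3*49)) - 23)**2 = ((15/7 + (9 + 147)) - 23)**2 = ((15/7 + 156) - 23)**2 = (1107/7 - 23)**2 = (946/7)**2 = 894916/49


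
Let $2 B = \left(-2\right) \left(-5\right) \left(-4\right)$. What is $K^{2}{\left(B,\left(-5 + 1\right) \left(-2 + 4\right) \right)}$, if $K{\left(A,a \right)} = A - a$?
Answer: $144$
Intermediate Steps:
$B = -20$ ($B = \frac{\left(-2\right) \left(-5\right) \left(-4\right)}{2} = \frac{10 \left(-4\right)}{2} = \frac{1}{2} \left(-40\right) = -20$)
$K^{2}{\left(B,\left(-5 + 1\right) \left(-2 + 4\right) \right)} = \left(-20 - \left(-5 + 1\right) \left(-2 + 4\right)\right)^{2} = \left(-20 - \left(-4\right) 2\right)^{2} = \left(-20 - -8\right)^{2} = \left(-20 + 8\right)^{2} = \left(-12\right)^{2} = 144$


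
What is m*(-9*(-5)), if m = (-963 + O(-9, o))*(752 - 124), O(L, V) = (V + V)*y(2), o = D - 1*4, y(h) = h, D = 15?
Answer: -25970940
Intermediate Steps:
o = 11 (o = 15 - 1*4 = 15 - 4 = 11)
O(L, V) = 4*V (O(L, V) = (V + V)*2 = (2*V)*2 = 4*V)
m = -577132 (m = (-963 + 4*11)*(752 - 124) = (-963 + 44)*628 = -919*628 = -577132)
m*(-9*(-5)) = -(-5194188)*(-5) = -577132*45 = -25970940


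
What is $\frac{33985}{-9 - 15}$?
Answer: $- \frac{33985}{24} \approx -1416.0$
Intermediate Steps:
$\frac{33985}{-9 - 15} = \frac{33985}{-24} = 33985 \left(- \frac{1}{24}\right) = - \frac{33985}{24}$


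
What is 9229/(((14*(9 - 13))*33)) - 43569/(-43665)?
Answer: -9771781/2445240 ≈ -3.9962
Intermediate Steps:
9229/(((14*(9 - 13))*33)) - 43569/(-43665) = 9229/(((14*(-4))*33)) - 43569*(-1/43665) = 9229/((-56*33)) + 14523/14555 = 9229/(-1848) + 14523/14555 = 9229*(-1/1848) + 14523/14555 = -839/168 + 14523/14555 = -9771781/2445240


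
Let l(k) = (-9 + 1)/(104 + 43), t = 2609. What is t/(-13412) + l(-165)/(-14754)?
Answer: -404170789/2077746804 ≈ -0.19452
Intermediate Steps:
l(k) = -8/147
t/(-13412) + l(-165)/(-14754) = 2609/(-13412) - 8/147/(-14754) = 2609*(-1/13412) - 8/147*(-1/14754) = -2609/13412 + 4/1084419 = -404170789/2077746804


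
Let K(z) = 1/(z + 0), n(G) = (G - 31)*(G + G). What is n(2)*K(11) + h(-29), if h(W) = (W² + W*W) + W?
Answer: 18067/11 ≈ 1642.5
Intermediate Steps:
h(W) = W + 2*W² (h(W) = (W² + W²) + W = 2*W² + W = W + 2*W²)
n(G) = 2*G*(-31 + G) (n(G) = (-31 + G)*(2*G) = 2*G*(-31 + G))
K(z) = 1/z
n(2)*K(11) + h(-29) = (2*2*(-31 + 2))/11 - 29*(1 + 2*(-29)) = (2*2*(-29))*(1/11) - 29*(1 - 58) = -116*1/11 - 29*(-57) = -116/11 + 1653 = 18067/11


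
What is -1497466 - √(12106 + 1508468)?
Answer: -1497466 - √1520574 ≈ -1.4987e+6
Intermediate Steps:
-1497466 - √(12106 + 1508468) = -1497466 - √1520574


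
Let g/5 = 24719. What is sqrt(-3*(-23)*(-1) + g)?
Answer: sqrt(123526) ≈ 351.46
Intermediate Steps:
g = 123595 (g = 5*24719 = 123595)
sqrt(-3*(-23)*(-1) + g) = sqrt(-3*(-23)*(-1) + 123595) = sqrt(69*(-1) + 123595) = sqrt(-69 + 123595) = sqrt(123526)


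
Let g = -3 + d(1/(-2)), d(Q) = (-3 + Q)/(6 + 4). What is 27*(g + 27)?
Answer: 12771/20 ≈ 638.55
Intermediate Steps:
d(Q) = -3/10 + Q/10 (d(Q) = (-3 + Q)/10 = (-3 + Q)*(⅒) = -3/10 + Q/10)
g = -67/20 (g = -3 + (-3/10 + (⅒)/(-2)) = -3 + (-3/10 + (⅒)*(-½)) = -3 + (-3/10 - 1/20) = -3 - 7/20 = -67/20 ≈ -3.3500)
27*(g + 27) = 27*(-67/20 + 27) = 27*(473/20) = 12771/20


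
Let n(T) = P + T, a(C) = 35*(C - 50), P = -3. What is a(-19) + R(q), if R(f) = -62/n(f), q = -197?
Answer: -241469/100 ≈ -2414.7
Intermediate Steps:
a(C) = -1750 + 35*C (a(C) = 35*(-50 + C) = -1750 + 35*C)
n(T) = -3 + T
R(f) = -62/(-3 + f)
a(-19) + R(q) = (-1750 + 35*(-19)) - 62/(-3 - 197) = (-1750 - 665) - 62/(-200) = -2415 - 62*(-1/200) = -2415 + 31/100 = -241469/100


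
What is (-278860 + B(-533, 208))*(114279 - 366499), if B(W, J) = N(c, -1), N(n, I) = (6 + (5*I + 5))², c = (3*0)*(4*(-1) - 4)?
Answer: 70324989280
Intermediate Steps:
c = 0 (c = 0*(-4 - 4) = 0*(-8) = 0)
N(n, I) = (11 + 5*I)² (N(n, I) = (6 + (5 + 5*I))² = (11 + 5*I)²)
B(W, J) = 36 (B(W, J) = (11 + 5*(-1))² = (11 - 5)² = 6² = 36)
(-278860 + B(-533, 208))*(114279 - 366499) = (-278860 + 36)*(114279 - 366499) = -278824*(-252220) = 70324989280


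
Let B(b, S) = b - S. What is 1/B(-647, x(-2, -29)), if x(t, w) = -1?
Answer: -1/646 ≈ -0.0015480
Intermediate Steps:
1/B(-647, x(-2, -29)) = 1/(-647 - 1*(-1)) = 1/(-647 + 1) = 1/(-646) = -1/646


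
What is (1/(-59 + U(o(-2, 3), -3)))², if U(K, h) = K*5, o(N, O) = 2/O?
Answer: 9/27889 ≈ 0.00032271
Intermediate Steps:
U(K, h) = 5*K
(1/(-59 + U(o(-2, 3), -3)))² = (1/(-59 + 5*(2/3)))² = (1/(-59 + 5*(2*(⅓))))² = (1/(-59 + 5*(⅔)))² = (1/(-59 + 10/3))² = (1/(-167/3))² = (-3/167)² = 9/27889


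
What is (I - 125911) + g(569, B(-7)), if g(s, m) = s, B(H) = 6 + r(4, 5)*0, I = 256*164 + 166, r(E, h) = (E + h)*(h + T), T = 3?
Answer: -83192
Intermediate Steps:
r(E, h) = (3 + h)*(E + h) (r(E, h) = (E + h)*(h + 3) = (E + h)*(3 + h) = (3 + h)*(E + h))
I = 42150 (I = 41984 + 166 = 42150)
B(H) = 6 (B(H) = 6 + (5² + 3*4 + 3*5 + 4*5)*0 = 6 + (25 + 12 + 15 + 20)*0 = 6 + 72*0 = 6 + 0 = 6)
(I - 125911) + g(569, B(-7)) = (42150 - 125911) + 569 = -83761 + 569 = -83192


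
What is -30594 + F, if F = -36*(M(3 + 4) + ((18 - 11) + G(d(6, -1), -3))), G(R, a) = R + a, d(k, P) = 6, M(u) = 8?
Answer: -31242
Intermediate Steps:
F = -648 (F = -36*(8 + ((18 - 11) + (6 - 3))) = -36*(8 + (7 + 3)) = -36*(8 + 10) = -36*18 = -648)
-30594 + F = -30594 - 648 = -31242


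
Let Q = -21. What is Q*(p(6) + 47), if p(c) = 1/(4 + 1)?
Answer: -4956/5 ≈ -991.20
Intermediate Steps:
p(c) = ⅕ (p(c) = 1/5 = ⅕)
Q*(p(6) + 47) = -21*(⅕ + 47) = -21*236/5 = -4956/5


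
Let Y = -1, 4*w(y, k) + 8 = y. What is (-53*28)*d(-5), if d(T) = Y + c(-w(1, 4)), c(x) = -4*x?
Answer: 11872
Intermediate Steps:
w(y, k) = -2 + y/4
d(T) = -8 (d(T) = -1 - (-4)*(-2 + (¼)*1) = -1 - (-4)*(-2 + ¼) = -1 - (-4)*(-7)/4 = -1 - 4*7/4 = -1 - 7 = -8)
(-53*28)*d(-5) = -53*28*(-8) = -1484*(-8) = 11872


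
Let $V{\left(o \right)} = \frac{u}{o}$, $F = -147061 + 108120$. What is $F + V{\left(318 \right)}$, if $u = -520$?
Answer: $- \frac{6191879}{159} \approx -38943.0$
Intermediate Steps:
$F = -38941$
$V{\left(o \right)} = - \frac{520}{o}$
$F + V{\left(318 \right)} = -38941 - \frac{520}{318} = -38941 - \frac{260}{159} = - \frac{6191879}{159}$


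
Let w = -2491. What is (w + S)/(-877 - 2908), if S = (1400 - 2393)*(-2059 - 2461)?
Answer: -4485869/3785 ≈ -1185.2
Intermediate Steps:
S = 4488360 (S = -993*(-4520) = 4488360)
(w + S)/(-877 - 2908) = (-2491 + 4488360)/(-877 - 2908) = 4485869/(-3785) = 4485869*(-1/3785) = -4485869/3785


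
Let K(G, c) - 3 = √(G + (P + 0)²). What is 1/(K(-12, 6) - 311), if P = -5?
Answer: -308/94851 - √13/94851 ≈ -0.0032852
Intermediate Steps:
K(G, c) = 3 + √(25 + G) (K(G, c) = 3 + √(G + (-5 + 0)²) = 3 + √(G + (-5)²) = 3 + √(G + 25) = 3 + √(25 + G))
1/(K(-12, 6) - 311) = 1/((3 + √(25 - 12)) - 311) = 1/((3 + √13) - 311) = 1/(-308 + √13)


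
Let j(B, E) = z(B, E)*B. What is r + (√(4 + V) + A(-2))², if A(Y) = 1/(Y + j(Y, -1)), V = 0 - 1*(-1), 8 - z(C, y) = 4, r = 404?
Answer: 40901/100 - √5/5 ≈ 408.56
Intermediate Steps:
z(C, y) = 4 (z(C, y) = 8 - 1*4 = 8 - 4 = 4)
j(B, E) = 4*B
V = 1 (V = 0 + 1 = 1)
A(Y) = 1/(5*Y) (A(Y) = 1/(Y + 4*Y) = 1/(5*Y))
r + (√(4 + V) + A(-2))² = 404 + (√(4 + 1) + (⅕)/(-2))² = 404 + (√5 + (⅕)*(-½))² = 404 + (√5 - ⅒)² = 404 + (-⅒ + √5)²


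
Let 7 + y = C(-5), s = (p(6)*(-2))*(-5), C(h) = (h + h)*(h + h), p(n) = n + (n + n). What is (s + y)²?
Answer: 74529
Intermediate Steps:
p(n) = 3*n (p(n) = n + 2*n = 3*n)
C(h) = 4*h² (C(h) = (2*h)*(2*h) = 4*h²)
s = 180 (s = ((3*6)*(-2))*(-5) = (18*(-2))*(-5) = -36*(-5) = 180)
y = 93 (y = -7 + 4*(-5)² = -7 + 4*25 = -7 + 100 = 93)
(s + y)² = (180 + 93)² = 273² = 74529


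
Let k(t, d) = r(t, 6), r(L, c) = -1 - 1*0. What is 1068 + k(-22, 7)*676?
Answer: 392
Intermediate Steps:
r(L, c) = -1 (r(L, c) = -1 + 0 = -1)
k(t, d) = -1
1068 + k(-22, 7)*676 = 1068 - 1*676 = 1068 - 676 = 392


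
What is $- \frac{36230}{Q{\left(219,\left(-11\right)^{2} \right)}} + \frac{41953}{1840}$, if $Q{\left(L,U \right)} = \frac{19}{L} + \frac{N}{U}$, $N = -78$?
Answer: $\frac{1767128327999}{27200720} \approx 64966.0$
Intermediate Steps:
$Q{\left(L,U \right)} = - \frac{78}{U} + \frac{19}{L}$ ($Q{\left(L,U \right)} = \frac{19}{L} - \frac{78}{U} = - \frac{78}{U} + \frac{19}{L}$)
$- \frac{36230}{Q{\left(219,\left(-11\right)^{2} \right)}} + \frac{41953}{1840} = - \frac{36230}{- \frac{78}{\left(-11\right)^{2}} + \frac{19}{219}} + \frac{41953}{1840} = - \frac{36230}{- \frac{78}{121} + 19 \cdot \frac{1}{219}} + 41953 \cdot \frac{1}{1840} = - \frac{36230}{\left(-78\right) \frac{1}{121} + \frac{19}{219}} + \frac{41953}{1840} = - \frac{36230}{- \frac{78}{121} + \frac{19}{219}} + \frac{41953}{1840} = - \frac{36230}{- \frac{14783}{26499}} + \frac{41953}{1840} = \left(-36230\right) \left(- \frac{26499}{14783}\right) + \frac{41953}{1840} = \frac{960058770}{14783} + \frac{41953}{1840} = \frac{1767128327999}{27200720}$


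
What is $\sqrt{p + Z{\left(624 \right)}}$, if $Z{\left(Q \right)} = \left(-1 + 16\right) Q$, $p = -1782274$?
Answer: $i \sqrt{1772914} \approx 1331.5 i$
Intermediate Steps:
$Z{\left(Q \right)} = 15 Q$
$\sqrt{p + Z{\left(624 \right)}} = \sqrt{-1782274 + 15 \cdot 624} = \sqrt{-1782274 + 9360} = \sqrt{-1772914} = i \sqrt{1772914}$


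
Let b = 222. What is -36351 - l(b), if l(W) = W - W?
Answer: -36351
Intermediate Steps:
l(W) = 0
-36351 - l(b) = -36351 - 1*0 = -36351 + 0 = -36351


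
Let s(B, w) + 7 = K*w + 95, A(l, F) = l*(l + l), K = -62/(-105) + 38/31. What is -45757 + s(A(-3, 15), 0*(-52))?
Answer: -45669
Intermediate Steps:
K = 5912/3255 (K = -62*(-1/105) + 38*(1/31) = 62/105 + 38/31 = 5912/3255 ≈ 1.8163)
A(l, F) = 2*l² (A(l, F) = l*(2*l) = 2*l²)
s(B, w) = 88 + 5912*w/3255 (s(B, w) = -7 + (5912*w/3255 + 95) = -7 + (95 + 5912*w/3255) = 88 + 5912*w/3255)
-45757 + s(A(-3, 15), 0*(-52)) = -45757 + (88 + 5912*(0*(-52))/3255) = -45757 + (88 + (5912/3255)*0) = -45757 + (88 + 0) = -45757 + 88 = -45669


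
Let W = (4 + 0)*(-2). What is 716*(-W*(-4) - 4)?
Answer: -25776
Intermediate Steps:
W = -8 (W = 4*(-2) = -8)
716*(-W*(-4) - 4) = 716*(-1*(-8)*(-4) - 4) = 716*(8*(-4) - 4) = 716*(-32 - 4) = 716*(-36) = -25776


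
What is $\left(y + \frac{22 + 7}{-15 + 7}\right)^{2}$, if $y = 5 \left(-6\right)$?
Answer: $\frac{72361}{64} \approx 1130.6$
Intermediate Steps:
$y = -30$
$\left(y + \frac{22 + 7}{-15 + 7}\right)^{2} = \left(-30 + \frac{22 + 7}{-15 + 7}\right)^{2} = \left(-30 + \frac{29}{-8}\right)^{2} = \left(-30 + 29 \left(- \frac{1}{8}\right)\right)^{2} = \left(-30 - \frac{29}{8}\right)^{2} = \left(- \frac{269}{8}\right)^{2} = \frac{72361}{64}$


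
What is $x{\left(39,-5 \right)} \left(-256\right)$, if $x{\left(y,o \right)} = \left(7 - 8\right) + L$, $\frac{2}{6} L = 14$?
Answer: $-10496$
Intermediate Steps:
$L = 42$ ($L = 3 \cdot 14 = 42$)
$x{\left(y,o \right)} = 41$ ($x{\left(y,o \right)} = \left(7 - 8\right) + 42 = -1 + 42 = 41$)
$x{\left(39,-5 \right)} \left(-256\right) = 41 \left(-256\right) = -10496$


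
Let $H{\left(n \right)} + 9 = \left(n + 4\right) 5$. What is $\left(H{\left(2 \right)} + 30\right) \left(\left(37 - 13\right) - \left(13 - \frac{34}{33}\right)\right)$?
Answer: $\frac{6749}{11} \approx 613.54$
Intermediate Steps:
$H{\left(n \right)} = 11 + 5 n$ ($H{\left(n \right)} = -9 + \left(n + 4\right) 5 = -9 + \left(4 + n\right) 5 = -9 + \left(20 + 5 n\right) = 11 + 5 n$)
$\left(H{\left(2 \right)} + 30\right) \left(\left(37 - 13\right) - \left(13 - \frac{34}{33}\right)\right) = \left(\left(11 + 5 \cdot 2\right) + 30\right) \left(\left(37 - 13\right) - \left(13 - \frac{34}{33}\right)\right) = \left(\left(11 + 10\right) + 30\right) \left(24 + \left(-13 + 34 \cdot \frac{1}{33}\right)\right) = \left(21 + 30\right) \left(24 + \left(-13 + \frac{34}{33}\right)\right) = 51 \left(24 - \frac{395}{33}\right) = 51 \cdot \frac{397}{33} = \frac{6749}{11}$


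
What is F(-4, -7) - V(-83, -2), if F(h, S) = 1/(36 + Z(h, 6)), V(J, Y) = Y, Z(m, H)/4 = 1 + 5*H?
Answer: 321/160 ≈ 2.0062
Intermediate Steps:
Z(m, H) = 4 + 20*H (Z(m, H) = 4*(1 + 5*H) = 4 + 20*H)
F(h, S) = 1/160 (F(h, S) = 1/(36 + (4 + 20*6)) = 1/(36 + (4 + 120)) = 1/(36 + 124) = 1/160)
F(-4, -7) - V(-83, -2) = 1/160 - 1*(-2) = 1/160 + 2 = 321/160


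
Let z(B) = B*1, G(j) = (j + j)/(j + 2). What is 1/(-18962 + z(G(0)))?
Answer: -1/18962 ≈ -5.2737e-5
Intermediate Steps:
G(j) = 2*j/(2 + j) (G(j) = (2*j)/(2 + j) = 2*j/(2 + j))
z(B) = B
1/(-18962 + z(G(0))) = 1/(-18962 + 2*0/(2 + 0)) = 1/(-18962 + 2*0/2) = 1/(-18962 + 2*0*(½)) = 1/(-18962 + 0) = 1/(-18962) = -1/18962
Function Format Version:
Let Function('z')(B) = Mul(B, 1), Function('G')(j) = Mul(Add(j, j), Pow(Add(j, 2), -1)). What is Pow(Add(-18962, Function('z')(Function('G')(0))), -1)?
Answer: Rational(-1, 18962) ≈ -5.2737e-5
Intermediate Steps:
Function('G')(j) = Mul(2, j, Pow(Add(2, j), -1)) (Function('G')(j) = Mul(Mul(2, j), Pow(Add(2, j), -1)) = Mul(2, j, Pow(Add(2, j), -1)))
Function('z')(B) = B
Pow(Add(-18962, Function('z')(Function('G')(0))), -1) = Pow(Add(-18962, Mul(2, 0, Pow(Add(2, 0), -1))), -1) = Pow(Add(-18962, Mul(2, 0, Pow(2, -1))), -1) = Pow(Add(-18962, Mul(2, 0, Rational(1, 2))), -1) = Pow(Add(-18962, 0), -1) = Pow(-18962, -1) = Rational(-1, 18962)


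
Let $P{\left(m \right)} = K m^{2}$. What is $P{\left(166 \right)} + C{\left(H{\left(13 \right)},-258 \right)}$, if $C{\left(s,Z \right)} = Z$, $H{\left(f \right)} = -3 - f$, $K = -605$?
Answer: $-16671638$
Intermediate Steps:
$P{\left(m \right)} = - 605 m^{2}$
$P{\left(166 \right)} + C{\left(H{\left(13 \right)},-258 \right)} = - 605 \cdot 166^{2} - 258 = \left(-605\right) 27556 - 258 = -16671380 - 258 = -16671638$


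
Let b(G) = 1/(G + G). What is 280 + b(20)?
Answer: 11201/40 ≈ 280.02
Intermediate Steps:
b(G) = 1/(2*G)
280 + b(20) = 280 + (1/2)/20 = 280 + (1/2)*(1/20) = 280 + 1/40 = 11201/40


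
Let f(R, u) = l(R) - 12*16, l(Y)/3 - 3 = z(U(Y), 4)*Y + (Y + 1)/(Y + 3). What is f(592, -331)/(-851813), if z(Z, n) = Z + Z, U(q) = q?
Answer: -1251049374/506828735 ≈ -2.4684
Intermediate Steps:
z(Z, n) = 2*Z
l(Y) = 9 + 6*Y² + 3*(1 + Y)/(3 + Y) (l(Y) = 9 + 3*((2*Y)*Y + (Y + 1)/(Y + 3)) = 9 + 3*(2*Y² + (1 + Y)/(3 + Y)) = 9 + (6*Y² + 3*(1 + Y)/(3 + Y)) = 9 + 6*Y² + 3*(1 + Y)/(3 + Y))
f(R, u) = -192 + 6*(5 + R³ + 2*R + 3*R²)/(3 + R) (f(R, u) = 6*(5 + R³ + 2*R + 3*R²)/(3 + R) - 12*16 = 6*(5 + R³ + 2*R + 3*R²)/(3 + R) - 192 = -192 + 6*(5 + R³ + 2*R + 3*R²)/(3 + R))
f(592, -331)/(-851813) = (6*(-91 + 592³ - 30*592 + 3*592²)/(3 + 592))/(-851813) = (6*(-91 + 207474688 - 17760 + 3*350464)/595)*(-1/851813) = (6*(1/595)*(-91 + 207474688 - 17760 + 1051392))*(-1/851813) = (6*(1/595)*208508229)*(-1/851813) = (1251049374/595)*(-1/851813) = -1251049374/506828735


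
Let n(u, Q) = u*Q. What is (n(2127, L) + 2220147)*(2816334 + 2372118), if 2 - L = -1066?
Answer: 23305400489916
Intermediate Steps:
L = 1068 (L = 2 - 1*(-1066) = 2 + 1066 = 1068)
n(u, Q) = Q*u
(n(2127, L) + 2220147)*(2816334 + 2372118) = (1068*2127 + 2220147)*(2816334 + 2372118) = (2271636 + 2220147)*5188452 = 4491783*5188452 = 23305400489916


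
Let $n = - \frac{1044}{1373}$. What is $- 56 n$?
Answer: $\frac{58464}{1373} \approx 42.581$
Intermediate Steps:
$n = - \frac{1044}{1373}$ ($n = \left(-1044\right) \frac{1}{1373} = - \frac{1044}{1373} \approx -0.76038$)
$- 56 n = \left(-56\right) \left(- \frac{1044}{1373}\right) = \frac{58464}{1373}$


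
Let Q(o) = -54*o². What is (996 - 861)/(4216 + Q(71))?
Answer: -135/267998 ≈ -0.00050373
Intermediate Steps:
(996 - 861)/(4216 + Q(71)) = (996 - 861)/(4216 - 54*71²) = 135/(4216 - 54*5041) = 135/(4216 - 272214) = 135/(-267998) = 135*(-1/267998) = -135/267998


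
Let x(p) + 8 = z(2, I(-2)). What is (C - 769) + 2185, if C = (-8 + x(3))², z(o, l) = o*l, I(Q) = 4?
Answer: 1480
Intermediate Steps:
z(o, l) = l*o
x(p) = 0 (x(p) = -8 + 4*2 = -8 + 8 = 0)
C = 64 (C = (-8 + 0)² = (-8)² = 64)
(C - 769) + 2185 = (64 - 769) + 2185 = -705 + 2185 = 1480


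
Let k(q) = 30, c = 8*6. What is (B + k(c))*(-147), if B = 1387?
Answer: -208299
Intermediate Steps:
c = 48
(B + k(c))*(-147) = (1387 + 30)*(-147) = 1417*(-147) = -208299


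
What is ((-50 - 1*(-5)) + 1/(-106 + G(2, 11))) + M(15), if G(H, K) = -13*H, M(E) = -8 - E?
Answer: -8977/132 ≈ -68.008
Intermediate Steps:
((-50 - 1*(-5)) + 1/(-106 + G(2, 11))) + M(15) = ((-50 - 1*(-5)) + 1/(-106 - 13*2)) + (-8 - 1*15) = ((-50 + 5) + 1/(-106 - 26)) + (-8 - 15) = (-45 + 1/(-132)) - 23 = (-45 - 1/132) - 23 = -5941/132 - 23 = -8977/132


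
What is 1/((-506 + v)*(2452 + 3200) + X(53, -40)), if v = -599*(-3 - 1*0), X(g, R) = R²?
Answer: 1/7298332 ≈ 1.3702e-7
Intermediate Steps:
v = 1797 (v = -599*(-3 + 0) = -599*(-3) = 1797)
1/((-506 + v)*(2452 + 3200) + X(53, -40)) = 1/((-506 + 1797)*(2452 + 3200) + (-40)²) = 1/(1291*5652 + 1600) = 1/(7296732 + 1600) = 1/7298332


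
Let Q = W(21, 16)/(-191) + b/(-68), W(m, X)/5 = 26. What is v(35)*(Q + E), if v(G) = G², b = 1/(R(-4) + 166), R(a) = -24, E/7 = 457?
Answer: 7225843105425/1844296 ≈ 3.9179e+6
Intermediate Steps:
E = 3199 (E = 7*457 = 3199)
W(m, X) = 130 (W(m, X) = 5*26 = 130)
b = 1/142 (b = 1/(-24 + 166) = 1/142 ≈ 0.0070423)
Q = -1255471/1844296 (Q = 130/(-191) + (1/142)/(-68) = 130*(-1/191) + (1/142)*(-1/68) = -130/191 - 1/9656 = -1255471/1844296 ≈ -0.68073)
v(35)*(Q + E) = 35²*(-1255471/1844296 + 3199) = 1225*(5898647433/1844296) = 7225843105425/1844296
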